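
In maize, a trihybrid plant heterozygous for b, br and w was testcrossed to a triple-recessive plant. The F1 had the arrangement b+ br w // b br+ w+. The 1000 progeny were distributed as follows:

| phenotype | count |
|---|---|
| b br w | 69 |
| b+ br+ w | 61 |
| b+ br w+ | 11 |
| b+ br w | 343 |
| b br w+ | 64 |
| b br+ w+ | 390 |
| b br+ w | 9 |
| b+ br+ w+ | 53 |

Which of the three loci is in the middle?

w

The two rarest classes, b+ br w+ and b br+ w, are the double crossovers. Comparing them with the parentals, only the w allele has switched, so w is the middle locus and the order is br – w – b.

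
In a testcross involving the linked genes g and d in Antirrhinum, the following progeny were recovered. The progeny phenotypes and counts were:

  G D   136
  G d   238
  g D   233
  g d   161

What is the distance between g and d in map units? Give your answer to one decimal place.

The two most frequent classes, G d (238) and g D (233), are the parental types, so the F1 was G d / g D.
The recombinant classes are G D and g d: 136 + 161 = 297.
Recombination frequency = 297/768 = 0.3867 ≈ 38.7%, i.e. 38.7 map units.

38.7 map units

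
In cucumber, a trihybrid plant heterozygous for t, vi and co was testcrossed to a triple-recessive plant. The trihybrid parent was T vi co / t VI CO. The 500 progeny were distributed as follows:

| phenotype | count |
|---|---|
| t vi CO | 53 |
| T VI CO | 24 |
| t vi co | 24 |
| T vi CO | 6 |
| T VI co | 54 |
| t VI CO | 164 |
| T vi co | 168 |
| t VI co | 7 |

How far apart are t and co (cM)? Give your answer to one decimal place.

The two rarest classes, T vi CO and t VI co, are the double crossovers. Comparing them with the parentals, only the co allele has switched, so co is the middle locus and the order is vi – co – t.
Crossovers in the co–t interval produce the single-crossover classes t vi co and T VI CO (24 + 24 = 48) plus the double crossovers (13).
RF(co–t) = (48 + 13) / 500 = 61/500 = 0.1220 → 12.2 cM.

12.2 cM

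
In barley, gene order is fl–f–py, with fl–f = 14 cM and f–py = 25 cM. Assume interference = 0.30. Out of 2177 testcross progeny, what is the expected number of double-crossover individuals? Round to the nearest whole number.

Map distances give recombination frequencies of 0.140 and 0.250 for the two intervals.
With interference 0.30 (so coincidence = 0.70), expected double-crossover frequency = 0.140 × 0.250 × 0.70 = 0.02450.
Expected number = 0.02450 × 2177 = 53.34 ≈ 53.

53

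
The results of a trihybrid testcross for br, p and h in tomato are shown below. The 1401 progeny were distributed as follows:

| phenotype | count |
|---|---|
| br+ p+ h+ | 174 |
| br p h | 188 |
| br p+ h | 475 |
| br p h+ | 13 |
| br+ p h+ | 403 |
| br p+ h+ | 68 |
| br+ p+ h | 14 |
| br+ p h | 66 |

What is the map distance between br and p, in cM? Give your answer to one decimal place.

The two most frequent reciprocal classes, br+ p h+ and br p+ h, are the parental types, so the F1 was br+ p h+ / br p+ h.
The two rarest classes, br p h+ and br+ p+ h, are the double crossovers. Comparing them with the parentals, only the br allele has switched, so br is the middle locus and the order is p – br – h.
Crossovers in the p–br interval produce the single-crossover classes br+ p+ h+ and br p h (174 + 188 = 362) plus the double crossovers (27).
RF(p–br) = (362 + 27) / 1401 = 389/1401 = 0.2777 → 27.8 cM.

27.8 cM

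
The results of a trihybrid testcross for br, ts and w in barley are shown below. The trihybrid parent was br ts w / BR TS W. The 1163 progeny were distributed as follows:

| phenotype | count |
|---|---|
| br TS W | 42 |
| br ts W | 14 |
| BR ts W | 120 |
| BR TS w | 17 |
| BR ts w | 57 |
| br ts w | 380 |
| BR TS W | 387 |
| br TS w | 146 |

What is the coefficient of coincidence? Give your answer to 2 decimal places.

The two rarest classes, br ts W and BR TS w, are the double crossovers. Comparing them with the parentals, only the w allele has switched, so w is the middle locus and the order is ts – w – br.
ts–w: (266 + 31)/1163 = 0.2554; w–br: (99 + 31)/1163 = 0.1118.
Expected DCO frequency = 0.2554 × 0.1118 ≈ 0.02855; observed = 31/1163 ≈ 0.02666.
Coefficient of coincidence = 0.02666/0.02855 ≈ 0.93.

0.93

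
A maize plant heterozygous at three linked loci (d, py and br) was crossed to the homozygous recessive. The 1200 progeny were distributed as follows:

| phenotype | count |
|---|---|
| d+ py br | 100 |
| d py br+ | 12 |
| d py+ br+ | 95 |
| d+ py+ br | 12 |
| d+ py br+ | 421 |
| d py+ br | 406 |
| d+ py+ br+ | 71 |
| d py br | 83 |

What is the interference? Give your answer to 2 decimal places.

The two most frequent reciprocal classes, d py+ br and d+ py br+, are the parental types, so the F1 was d py+ br / d+ py br+.
The two rarest classes, d+ py+ br and d py br+, are the double crossovers. Comparing them with the parentals, only the d allele has switched, so d is the middle locus and the order is br – d – py.
br–d: (195 + 24)/1200 = 0.1825; d–py: (154 + 24)/1200 = 0.1483.
Expected DCO frequency = 0.1825 × 0.1483 ≈ 0.02706; observed = 24/1200 ≈ 0.02000.
Coefficient of coincidence = 0.02000/0.02706 ≈ 0.74; interference = 1 − 0.74 = 0.26.

0.26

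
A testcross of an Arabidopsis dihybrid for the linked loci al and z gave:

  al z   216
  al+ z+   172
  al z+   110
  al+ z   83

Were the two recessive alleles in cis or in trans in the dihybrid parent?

The two most frequent classes are al+ z+ (172) and al z (216); these are the parental (non-recombinant) types.
So the F1 carried al+ z+ on one chromosome and al z on the other — the recessive alleles are on the same chromosome (cis / coupling).

cis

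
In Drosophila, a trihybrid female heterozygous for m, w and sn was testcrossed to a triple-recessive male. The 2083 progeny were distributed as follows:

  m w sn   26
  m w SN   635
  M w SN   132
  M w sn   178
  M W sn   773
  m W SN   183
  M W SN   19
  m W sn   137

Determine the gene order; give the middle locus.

The two most frequent reciprocal classes, M W sn and m w SN, are the parental types, so the F1 was M W sn / m w SN.
The two rarest classes, M W SN and m w sn, are the double crossovers. Comparing them with the parentals, only the sn allele has switched, so sn is the middle locus and the order is m – sn – w.

sn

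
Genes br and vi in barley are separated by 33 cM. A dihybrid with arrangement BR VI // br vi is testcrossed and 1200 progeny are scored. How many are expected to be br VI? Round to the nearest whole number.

198

A map distance of 33 cM corresponds to a recombination frequency of 0.330.
The F1 is BR VI / br vi, so br VI is a recombinant gamete class with expected frequency r/2 = 0.330/2 = 0.1650.
Expected number = 0.1650 × 1200 = 198.00 ≈ 198.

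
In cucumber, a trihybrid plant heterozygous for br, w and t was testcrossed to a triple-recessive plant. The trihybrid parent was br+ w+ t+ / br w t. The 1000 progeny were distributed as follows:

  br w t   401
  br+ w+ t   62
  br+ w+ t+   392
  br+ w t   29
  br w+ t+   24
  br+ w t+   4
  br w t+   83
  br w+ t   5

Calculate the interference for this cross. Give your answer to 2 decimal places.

The two rarest classes, br+ w t+ and br w+ t, are the double crossovers. Comparing them with the parentals, only the w allele has switched, so w is the middle locus and the order is t – w – br.
t–w: (145 + 9)/1000 = 0.1540; w–br: (53 + 9)/1000 = 0.0620.
Expected DCO frequency = 0.1540 × 0.0620 ≈ 0.00955; observed = 9/1000 ≈ 0.00900.
Coefficient of coincidence = 0.00900/0.00955 ≈ 0.94; interference = 1 − 0.94 = 0.06.

0.06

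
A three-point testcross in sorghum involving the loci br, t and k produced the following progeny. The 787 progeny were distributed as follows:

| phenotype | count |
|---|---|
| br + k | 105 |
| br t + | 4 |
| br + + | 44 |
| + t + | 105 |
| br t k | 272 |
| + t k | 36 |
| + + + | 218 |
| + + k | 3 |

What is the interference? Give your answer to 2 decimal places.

The two most frequent reciprocal classes, + + + and br t k, are the parental types, so the F1 was + + + / br t k.
The two rarest classes, + + k and br t +, are the double crossovers. Comparing them with the parentals, only the k allele has switched, so k is the middle locus and the order is t – k – br.
t–k: (210 + 7)/787 = 0.2757; k–br: (80 + 7)/787 = 0.1105.
Expected DCO frequency = 0.2757 × 0.1105 ≈ 0.03046; observed = 7/787 ≈ 0.00889.
Coefficient of coincidence = 0.00889/0.03046 ≈ 0.29; interference = 1 − 0.29 = 0.71.

0.71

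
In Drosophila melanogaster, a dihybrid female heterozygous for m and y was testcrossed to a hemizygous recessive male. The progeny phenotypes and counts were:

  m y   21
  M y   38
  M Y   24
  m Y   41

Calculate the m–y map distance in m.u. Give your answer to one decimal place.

The two most frequent classes, M y (38) and m Y (41), are the parental types, so the F1 was M y / m Y.
The recombinant classes are M Y and m y: 24 + 21 = 45.
Recombination frequency = 45/124 = 0.3629 ≈ 36.3%, i.e. 36.3 m.u.

36.3 m.u.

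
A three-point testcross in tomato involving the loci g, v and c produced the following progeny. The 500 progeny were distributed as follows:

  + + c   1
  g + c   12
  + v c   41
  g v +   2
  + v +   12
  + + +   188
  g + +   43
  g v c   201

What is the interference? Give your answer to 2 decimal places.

The two most frequent reciprocal classes, g v c and + + +, are the parental types, so the F1 was g v c / + + +.
The two rarest classes, g v + and + + c, are the double crossovers. Comparing them with the parentals, only the c allele has switched, so c is the middle locus and the order is g – c – v.
g–c: (84 + 3)/500 = 0.1740; c–v: (24 + 3)/500 = 0.0540.
Expected DCO frequency = 0.1740 × 0.0540 ≈ 0.00940; observed = 3/500 ≈ 0.00600.
Coefficient of coincidence = 0.00600/0.00940 ≈ 0.64; interference = 1 − 0.64 = 0.36.

0.36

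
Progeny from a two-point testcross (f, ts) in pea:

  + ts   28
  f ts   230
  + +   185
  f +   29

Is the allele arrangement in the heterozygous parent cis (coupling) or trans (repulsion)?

The two most frequent classes are + + (185) and f ts (230); these are the parental (non-recombinant) types.
So the F1 carried + + on one chromosome and f ts on the other — the recessive alleles are on the same chromosome (cis / coupling).

cis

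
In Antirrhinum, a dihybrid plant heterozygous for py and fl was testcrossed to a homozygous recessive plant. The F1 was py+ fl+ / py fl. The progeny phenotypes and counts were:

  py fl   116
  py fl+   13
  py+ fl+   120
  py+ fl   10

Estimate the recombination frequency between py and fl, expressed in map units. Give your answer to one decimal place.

8.9 map units

The recombinant classes are py+ fl and py fl+: 10 + 13 = 23.
Recombination frequency = 23/259 = 0.0888 ≈ 8.9%, i.e. 8.9 map units.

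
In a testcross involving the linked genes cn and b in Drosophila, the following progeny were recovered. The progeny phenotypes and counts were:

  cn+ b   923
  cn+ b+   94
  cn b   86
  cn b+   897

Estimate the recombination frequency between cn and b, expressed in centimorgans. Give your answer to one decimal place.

The two most frequent classes, cn+ b (923) and cn b+ (897), are the parental types, so the F1 was cn+ b / cn b+.
The recombinant classes are cn+ b+ and cn b: 94 + 86 = 180.
Recombination frequency = 180/2000 = 0.0900 ≈ 9.0%, i.e. 9.0 centimorgans.

9.0 centimorgans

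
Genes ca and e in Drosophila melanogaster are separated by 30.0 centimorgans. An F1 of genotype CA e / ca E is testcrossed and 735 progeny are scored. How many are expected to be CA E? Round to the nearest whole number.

A map distance of 30.0 centimorgans corresponds to a recombination frequency of 0.300.
The F1 is CA e / ca E, so CA E is a recombinant gamete class with expected frequency r/2 = 0.300/2 = 0.1500.
Expected number = 0.1500 × 735 = 110.25 ≈ 110.

110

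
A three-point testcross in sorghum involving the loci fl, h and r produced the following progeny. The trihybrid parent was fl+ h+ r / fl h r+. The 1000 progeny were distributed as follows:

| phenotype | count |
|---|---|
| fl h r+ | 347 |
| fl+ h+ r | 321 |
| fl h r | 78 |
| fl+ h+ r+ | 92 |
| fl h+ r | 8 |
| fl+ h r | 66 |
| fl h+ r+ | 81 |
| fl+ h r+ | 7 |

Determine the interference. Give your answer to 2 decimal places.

0.50

The two rarest classes, fl h+ r and fl+ h r+, are the double crossovers. Comparing them with the parentals, only the fl allele has switched, so fl is the middle locus and the order is r – fl – h.
r–fl: (170 + 15)/1000 = 0.1850; fl–h: (147 + 15)/1000 = 0.1620.
Expected DCO frequency = 0.1850 × 0.1620 ≈ 0.02997; observed = 15/1000 ≈ 0.01500.
Coefficient of coincidence = 0.01500/0.02997 ≈ 0.50; interference = 1 − 0.50 = 0.50.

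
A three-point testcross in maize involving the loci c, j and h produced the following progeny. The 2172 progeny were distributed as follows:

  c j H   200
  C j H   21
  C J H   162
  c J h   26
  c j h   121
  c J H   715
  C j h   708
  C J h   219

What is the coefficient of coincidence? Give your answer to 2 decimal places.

0.66

The two most frequent reciprocal classes, c J H and C j h, are the parental types, so the F1 was c J H / C j h.
The two rarest classes, c J h and C j H, are the double crossovers. Comparing them with the parentals, only the h allele has switched, so h is the middle locus and the order is j – h – c.
j–h: (419 + 47)/2172 = 0.2145; h–c: (283 + 47)/2172 = 0.1519.
Expected DCO frequency = 0.2145 × 0.1519 ≈ 0.03258; observed = 47/2172 ≈ 0.02164.
Coefficient of coincidence = 0.02164/0.03258 ≈ 0.66.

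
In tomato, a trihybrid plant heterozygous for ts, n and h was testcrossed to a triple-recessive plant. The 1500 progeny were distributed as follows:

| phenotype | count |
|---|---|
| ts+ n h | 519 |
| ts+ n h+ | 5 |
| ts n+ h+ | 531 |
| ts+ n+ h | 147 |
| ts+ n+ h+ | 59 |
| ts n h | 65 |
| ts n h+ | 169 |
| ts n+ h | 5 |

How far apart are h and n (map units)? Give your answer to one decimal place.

The two most frequent reciprocal classes, ts n+ h+ and ts+ n h, are the parental types, so the F1 was ts n+ h+ / ts+ n h.
The two rarest classes, ts n+ h and ts+ n h+, are the double crossovers. Comparing them with the parentals, only the h allele has switched, so h is the middle locus and the order is ts – h – n.
Crossovers in the h–n interval produce the single-crossover classes ts n h+ and ts+ n+ h (169 + 147 = 316) plus the double crossovers (10).
RF(h–n) = (316 + 10) / 1500 = 326/1500 = 0.2173 → 21.7 map units.

21.7 map units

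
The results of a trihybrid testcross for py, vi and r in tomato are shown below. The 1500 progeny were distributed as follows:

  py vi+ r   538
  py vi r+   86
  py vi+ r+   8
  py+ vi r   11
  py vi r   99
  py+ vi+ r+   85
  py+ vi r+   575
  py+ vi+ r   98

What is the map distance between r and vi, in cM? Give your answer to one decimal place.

The two most frequent reciprocal classes, py vi+ r and py+ vi r+, are the parental types, so the F1 was py vi+ r / py+ vi r+.
The two rarest classes, py vi+ r+ and py+ vi r, are the double crossovers. Comparing them with the parentals, only the r allele has switched, so r is the middle locus and the order is py – r – vi.
Crossovers in the r–vi interval produce the single-crossover classes py vi r and py+ vi+ r+ (99 + 85 = 184) plus the double crossovers (19).
RF(r–vi) = (184 + 19) / 1500 = 203/1500 = 0.1353 → 13.5 cM.

13.5 cM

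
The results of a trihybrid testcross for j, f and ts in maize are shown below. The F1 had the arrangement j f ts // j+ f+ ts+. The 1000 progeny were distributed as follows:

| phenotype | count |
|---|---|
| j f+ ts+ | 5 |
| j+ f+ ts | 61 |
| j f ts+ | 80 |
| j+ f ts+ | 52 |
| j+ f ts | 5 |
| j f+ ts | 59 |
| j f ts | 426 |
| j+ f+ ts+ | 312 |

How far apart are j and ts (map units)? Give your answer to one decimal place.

15.1 map units

The two rarest classes, j+ f ts and j f+ ts+, are the double crossovers. Comparing them with the parentals, only the j allele has switched, so j is the middle locus and the order is ts – j – f.
Crossovers in the ts–j interval produce the single-crossover classes j f ts+ and j+ f+ ts (80 + 61 = 141) plus the double crossovers (10).
RF(ts–j) = (141 + 10) / 1000 = 151/1000 = 0.1510 → 15.1 map units.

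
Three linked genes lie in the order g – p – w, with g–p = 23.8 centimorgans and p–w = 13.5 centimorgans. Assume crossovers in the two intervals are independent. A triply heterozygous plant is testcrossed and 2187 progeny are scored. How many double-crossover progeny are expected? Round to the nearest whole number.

70

Map distances give recombination frequencies of 0.238 and 0.135 for the two intervals.
With no interference, expected double-crossover frequency = 0.238 × 0.135 = 0.03213.
Expected number = 0.03213 × 2187 = 70.27 ≈ 70.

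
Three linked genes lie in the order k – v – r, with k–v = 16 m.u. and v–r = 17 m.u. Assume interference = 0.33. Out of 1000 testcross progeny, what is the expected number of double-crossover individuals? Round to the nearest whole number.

18

Map distances give recombination frequencies of 0.160 and 0.170 for the two intervals.
With interference 0.33 (so coincidence = 0.67), expected double-crossover frequency = 0.160 × 0.170 × 0.67 = 0.01822.
Expected number = 0.01822 × 1000 = 18.22 ≈ 18.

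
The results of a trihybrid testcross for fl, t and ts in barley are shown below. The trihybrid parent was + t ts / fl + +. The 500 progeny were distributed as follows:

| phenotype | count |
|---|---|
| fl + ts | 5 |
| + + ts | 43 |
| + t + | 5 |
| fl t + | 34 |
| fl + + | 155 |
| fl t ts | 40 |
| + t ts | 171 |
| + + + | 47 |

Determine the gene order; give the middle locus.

ts

The two rarest classes, + t + and fl + ts, are the double crossovers. Comparing them with the parentals, only the ts allele has switched, so ts is the middle locus and the order is t – ts – fl.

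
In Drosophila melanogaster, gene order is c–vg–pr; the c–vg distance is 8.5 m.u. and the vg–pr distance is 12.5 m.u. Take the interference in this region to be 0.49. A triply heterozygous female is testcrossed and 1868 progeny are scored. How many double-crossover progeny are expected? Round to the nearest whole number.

Map distances give recombination frequencies of 0.085 and 0.125 for the two intervals.
With interference 0.49 (so coincidence = 0.51), expected double-crossover frequency = 0.085 × 0.125 × 0.51 = 0.00542.
Expected number = 0.00542 × 1868 = 10.12 ≈ 10.

10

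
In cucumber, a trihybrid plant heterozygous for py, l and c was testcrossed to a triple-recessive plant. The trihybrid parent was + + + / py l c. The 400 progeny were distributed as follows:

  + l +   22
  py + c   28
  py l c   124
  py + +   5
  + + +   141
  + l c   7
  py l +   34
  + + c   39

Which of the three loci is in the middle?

py

The two rarest classes, py + + and + l c, are the double crossovers. Comparing them with the parentals, only the py allele has switched, so py is the middle locus and the order is c – py – l.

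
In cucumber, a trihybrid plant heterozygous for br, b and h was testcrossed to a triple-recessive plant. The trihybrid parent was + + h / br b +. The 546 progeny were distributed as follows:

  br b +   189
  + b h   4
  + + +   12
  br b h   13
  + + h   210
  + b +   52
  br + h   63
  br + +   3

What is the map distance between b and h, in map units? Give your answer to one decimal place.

5.9 map units

The two rarest classes, + b h and br + +, are the double crossovers. Comparing them with the parentals, only the b allele has switched, so b is the middle locus and the order is br – b – h.
Crossovers in the b–h interval produce the single-crossover classes + + + and br b h (12 + 13 = 25) plus the double crossovers (7).
RF(b–h) = (25 + 7) / 546 = 32/546 = 0.0586 → 5.9 map units.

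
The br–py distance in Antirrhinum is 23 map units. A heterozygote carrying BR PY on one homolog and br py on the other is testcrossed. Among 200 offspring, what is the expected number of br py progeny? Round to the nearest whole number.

77

A map distance of 23 map units corresponds to a recombination frequency of 0.230.
The F1 is BR PY / br py, so br py is a parental gamete class with expected frequency (1 − r)/2 = 0.770/2 = 0.3850.
Expected number = 0.3850 × 200 = 77.00 ≈ 77.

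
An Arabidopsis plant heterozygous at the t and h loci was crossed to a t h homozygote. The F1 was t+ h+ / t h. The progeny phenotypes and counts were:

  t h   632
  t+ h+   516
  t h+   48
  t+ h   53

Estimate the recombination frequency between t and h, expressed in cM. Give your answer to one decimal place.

8.1 cM

The recombinant classes are t+ h and t h+: 53 + 48 = 101.
Recombination frequency = 101/1249 = 0.0809 ≈ 8.1%, i.e. 8.1 cM.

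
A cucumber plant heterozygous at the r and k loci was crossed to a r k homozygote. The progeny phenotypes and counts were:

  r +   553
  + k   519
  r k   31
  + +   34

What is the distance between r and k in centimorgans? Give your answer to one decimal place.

The two most frequent classes, + k (519) and r + (553), are the parental types, so the F1 was + k / r +.
The recombinant classes are + + and r k: 34 + 31 = 65.
Recombination frequency = 65/1137 = 0.0572 ≈ 5.7%, i.e. 5.7 centimorgans.

5.7 centimorgans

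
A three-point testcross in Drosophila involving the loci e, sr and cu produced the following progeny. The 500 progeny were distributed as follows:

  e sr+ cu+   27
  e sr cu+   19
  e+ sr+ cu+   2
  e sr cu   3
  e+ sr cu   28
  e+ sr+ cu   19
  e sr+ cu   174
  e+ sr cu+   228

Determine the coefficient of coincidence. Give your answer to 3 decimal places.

The two most frequent reciprocal classes, e sr+ cu and e+ sr cu+, are the parental types, so the F1 was e sr+ cu / e+ sr cu+.
The two rarest classes, e sr cu and e+ sr+ cu+, are the double crossovers. Comparing them with the parentals, only the sr allele has switched, so sr is the middle locus and the order is e – sr – cu.
e–sr: (38 + 5)/500 = 0.0860; sr–cu: (55 + 5)/500 = 0.1200.
Expected DCO frequency = 0.0860 × 0.1200 ≈ 0.01032; observed = 5/500 ≈ 0.01000.
Coefficient of coincidence = 0.01000/0.01032 ≈ 0.969.

0.969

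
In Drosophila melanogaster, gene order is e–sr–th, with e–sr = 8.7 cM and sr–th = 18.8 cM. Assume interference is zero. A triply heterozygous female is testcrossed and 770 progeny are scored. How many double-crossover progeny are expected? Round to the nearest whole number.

Map distances give recombination frequencies of 0.087 and 0.188 for the two intervals.
With no interference, expected double-crossover frequency = 0.087 × 0.188 = 0.01636.
Expected number = 0.01636 × 770 = 12.59 ≈ 13.

13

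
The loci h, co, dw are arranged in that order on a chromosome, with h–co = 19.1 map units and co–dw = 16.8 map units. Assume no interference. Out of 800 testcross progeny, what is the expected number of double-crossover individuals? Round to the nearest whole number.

Map distances give recombination frequencies of 0.191 and 0.168 for the two intervals.
With no interference, expected double-crossover frequency = 0.191 × 0.168 = 0.03209.
Expected number = 0.03209 × 800 = 25.67 ≈ 26.

26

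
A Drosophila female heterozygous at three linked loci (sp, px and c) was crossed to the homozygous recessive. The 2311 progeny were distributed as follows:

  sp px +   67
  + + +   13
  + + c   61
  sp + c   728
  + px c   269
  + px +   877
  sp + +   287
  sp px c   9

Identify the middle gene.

px

The two most frequent reciprocal classes, + px + and sp + c, are the parental types, so the F1 was + px + / sp + c.
The two rarest classes, + + + and sp px c, are the double crossovers. Comparing them with the parentals, only the px allele has switched, so px is the middle locus and the order is sp – px – c.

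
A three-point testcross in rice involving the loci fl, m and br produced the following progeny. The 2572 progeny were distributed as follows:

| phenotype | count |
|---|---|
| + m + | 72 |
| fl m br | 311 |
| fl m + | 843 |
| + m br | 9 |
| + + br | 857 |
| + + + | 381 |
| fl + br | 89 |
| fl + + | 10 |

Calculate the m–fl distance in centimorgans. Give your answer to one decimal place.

7.0 centimorgans

The two most frequent reciprocal classes, + + br and fl m +, are the parental types, so the F1 was + + br / fl m +.
The two rarest classes, + m br and fl + +, are the double crossovers. Comparing them with the parentals, only the m allele has switched, so m is the middle locus and the order is fl – m – br.
Crossovers in the fl–m interval produce the single-crossover classes fl + br and + m + (89 + 72 = 161) plus the double crossovers (19).
RF(fl–m) = (161 + 19) / 2572 = 180/2572 = 0.0700 → 7.0 centimorgans.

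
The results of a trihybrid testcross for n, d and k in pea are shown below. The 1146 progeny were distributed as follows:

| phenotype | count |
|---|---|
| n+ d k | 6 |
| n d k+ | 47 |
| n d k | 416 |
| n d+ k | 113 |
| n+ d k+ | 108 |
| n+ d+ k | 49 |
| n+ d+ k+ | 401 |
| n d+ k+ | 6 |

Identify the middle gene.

n

The two most frequent reciprocal classes, n d k and n+ d+ k+, are the parental types, so the F1 was n d k / n+ d+ k+.
The two rarest classes, n+ d k and n d+ k+, are the double crossovers. Comparing them with the parentals, only the n allele has switched, so n is the middle locus and the order is k – n – d.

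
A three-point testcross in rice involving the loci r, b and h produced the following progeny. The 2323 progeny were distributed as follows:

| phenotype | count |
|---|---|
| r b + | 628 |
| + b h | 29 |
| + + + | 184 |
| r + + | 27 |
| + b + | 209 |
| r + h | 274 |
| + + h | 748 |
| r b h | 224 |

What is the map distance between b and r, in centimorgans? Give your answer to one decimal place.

The two most frequent reciprocal classes, + + h and r b +, are the parental types, so the F1 was + + h / r b +.
The two rarest classes, + b h and r + +, are the double crossovers. Comparing them with the parentals, only the b allele has switched, so b is the middle locus and the order is r – b – h.
Crossovers in the r–b interval produce the single-crossover classes r + h and + b + (274 + 209 = 483) plus the double crossovers (56).
RF(r–b) = (483 + 56) / 2323 = 539/2323 = 0.2320 → 23.2 centimorgans.

23.2 centimorgans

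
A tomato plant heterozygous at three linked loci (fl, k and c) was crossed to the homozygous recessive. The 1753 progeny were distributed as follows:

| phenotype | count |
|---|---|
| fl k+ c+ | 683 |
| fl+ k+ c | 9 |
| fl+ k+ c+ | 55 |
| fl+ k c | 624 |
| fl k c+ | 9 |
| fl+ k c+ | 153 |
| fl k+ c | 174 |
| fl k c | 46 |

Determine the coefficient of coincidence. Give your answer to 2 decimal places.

0.77

The two most frequent reciprocal classes, fl+ k c and fl k+ c+, are the parental types, so the F1 was fl+ k c / fl k+ c+.
The two rarest classes, fl+ k+ c and fl k c+, are the double crossovers. Comparing them with the parentals, only the k allele has switched, so k is the middle locus and the order is fl – k – c.
fl–k: (101 + 18)/1753 = 0.0679; k–c: (327 + 18)/1753 = 0.1968.
Expected DCO frequency = 0.0679 × 0.1968 ≈ 0.01336; observed = 18/1753 ≈ 0.01027.
Coefficient of coincidence = 0.01027/0.01336 ≈ 0.77.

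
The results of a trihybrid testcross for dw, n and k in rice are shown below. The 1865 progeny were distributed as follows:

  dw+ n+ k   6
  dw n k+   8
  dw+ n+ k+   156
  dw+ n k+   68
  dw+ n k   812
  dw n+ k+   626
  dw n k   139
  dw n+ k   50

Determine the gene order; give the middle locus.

The two most frequent reciprocal classes, dw+ n k and dw n+ k+, are the parental types, so the F1 was dw+ n k / dw n+ k+.
The two rarest classes, dw+ n+ k and dw n k+, are the double crossovers. Comparing them with the parentals, only the n allele has switched, so n is the middle locus and the order is k – n – dw.

n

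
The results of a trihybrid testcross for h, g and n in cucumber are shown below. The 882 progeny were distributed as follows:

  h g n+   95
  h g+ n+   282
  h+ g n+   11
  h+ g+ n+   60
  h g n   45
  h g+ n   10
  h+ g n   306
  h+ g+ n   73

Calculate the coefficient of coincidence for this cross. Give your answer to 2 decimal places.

The two most frequent reciprocal classes, h+ g n and h g+ n+, are the parental types, so the F1 was h+ g n / h g+ n+.
The two rarest classes, h+ g n+ and h g+ n, are the double crossovers. Comparing them with the parentals, only the n allele has switched, so n is the middle locus and the order is g – n – h.
g–n: (168 + 21)/882 = 0.2143; n–h: (105 + 21)/882 = 0.1429.
Expected DCO frequency = 0.2143 × 0.1429 ≈ 0.03062; observed = 21/882 ≈ 0.02381.
Coefficient of coincidence = 0.02381/0.03062 ≈ 0.78.

0.78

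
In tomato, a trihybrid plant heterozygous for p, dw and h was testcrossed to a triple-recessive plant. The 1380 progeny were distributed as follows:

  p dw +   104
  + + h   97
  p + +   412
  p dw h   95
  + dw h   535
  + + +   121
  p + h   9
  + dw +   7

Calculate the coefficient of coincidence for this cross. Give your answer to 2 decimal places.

The two most frequent reciprocal classes, p + + and + dw h, are the parental types, so the F1 was p + + / + dw h.
The two rarest classes, p + h and + dw +, are the double crossovers. Comparing them with the parentals, only the h allele has switched, so h is the middle locus and the order is p – h – dw.
p–h: (216 + 16)/1380 = 0.1681; h–dw: (201 + 16)/1380 = 0.1572.
Expected DCO frequency = 0.1681 × 0.1572 ≈ 0.02643; observed = 16/1380 ≈ 0.01159.
Coefficient of coincidence = 0.01159/0.02643 ≈ 0.44.

0.44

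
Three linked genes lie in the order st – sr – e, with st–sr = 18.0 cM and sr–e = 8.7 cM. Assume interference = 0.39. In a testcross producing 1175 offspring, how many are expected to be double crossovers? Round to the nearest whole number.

11

Map distances give recombination frequencies of 0.180 and 0.087 for the two intervals.
With interference 0.39 (so coincidence = 0.61), expected double-crossover frequency = 0.180 × 0.087 × 0.61 = 0.00955.
Expected number = 0.00955 × 1175 = 11.22 ≈ 11.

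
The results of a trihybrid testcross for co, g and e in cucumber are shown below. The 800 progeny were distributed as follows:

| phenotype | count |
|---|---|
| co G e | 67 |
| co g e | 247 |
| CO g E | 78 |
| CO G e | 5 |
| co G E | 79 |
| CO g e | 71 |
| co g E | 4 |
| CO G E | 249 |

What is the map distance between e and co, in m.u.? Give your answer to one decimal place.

19.9 m.u.

The two most frequent reciprocal classes, CO G E and co g e, are the parental types, so the F1 was CO G E / co g e.
The two rarest classes, CO G e and co g E, are the double crossovers. Comparing them with the parentals, only the e allele has switched, so e is the middle locus and the order is co – e – g.
Crossovers in the co–e interval produce the single-crossover classes co G E and CO g e (79 + 71 = 150) plus the double crossovers (9).
RF(co–e) = (150 + 9) / 800 = 159/800 = 0.1988 → 19.9 m.u.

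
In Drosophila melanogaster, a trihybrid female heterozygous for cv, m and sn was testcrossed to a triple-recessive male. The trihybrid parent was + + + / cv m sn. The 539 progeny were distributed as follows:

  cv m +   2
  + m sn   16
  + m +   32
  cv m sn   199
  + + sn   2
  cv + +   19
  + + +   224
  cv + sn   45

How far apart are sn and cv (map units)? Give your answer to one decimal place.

The two rarest classes, + + sn and cv m +, are the double crossovers. Comparing them with the parentals, only the sn allele has switched, so sn is the middle locus and the order is m – sn – cv.
Crossovers in the sn–cv interval produce the single-crossover classes cv + + and + m sn (19 + 16 = 35) plus the double crossovers (4).
RF(sn–cv) = (35 + 4) / 539 = 39/539 = 0.0724 → 7.2 map units.

7.2 map units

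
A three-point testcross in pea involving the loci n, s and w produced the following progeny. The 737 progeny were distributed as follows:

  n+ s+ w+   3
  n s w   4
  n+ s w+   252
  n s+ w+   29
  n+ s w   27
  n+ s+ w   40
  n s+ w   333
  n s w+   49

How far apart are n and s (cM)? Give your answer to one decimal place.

The two most frequent reciprocal classes, n+ s w+ and n s+ w, are the parental types, so the F1 was n+ s w+ / n s+ w.
The two rarest classes, n+ s+ w+ and n s w, are the double crossovers. Comparing them with the parentals, only the s allele has switched, so s is the middle locus and the order is n – s – w.
Crossovers in the n–s interval produce the single-crossover classes n s w+ and n+ s+ w (49 + 40 = 89) plus the double crossovers (7).
RF(n–s) = (89 + 7) / 737 = 96/737 = 0.1303 → 13.0 cM.

13.0 cM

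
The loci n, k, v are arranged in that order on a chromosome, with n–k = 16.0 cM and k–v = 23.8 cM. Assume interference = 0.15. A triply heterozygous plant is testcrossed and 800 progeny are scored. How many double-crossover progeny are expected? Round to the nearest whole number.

Map distances give recombination frequencies of 0.160 and 0.238 for the two intervals.
With interference 0.15 (so coincidence = 0.85), expected double-crossover frequency = 0.160 × 0.238 × 0.85 = 0.03237.
Expected number = 0.03237 × 800 = 25.89 ≈ 26.

26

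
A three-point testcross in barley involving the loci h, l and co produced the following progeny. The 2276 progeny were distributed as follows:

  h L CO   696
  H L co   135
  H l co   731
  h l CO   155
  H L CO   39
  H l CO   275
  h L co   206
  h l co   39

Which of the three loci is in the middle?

h

The two most frequent reciprocal classes, H l co and h L CO, are the parental types, so the F1 was H l co / h L CO.
The two rarest classes, h l co and H L CO, are the double crossovers. Comparing them with the parentals, only the h allele has switched, so h is the middle locus and the order is l – h – co.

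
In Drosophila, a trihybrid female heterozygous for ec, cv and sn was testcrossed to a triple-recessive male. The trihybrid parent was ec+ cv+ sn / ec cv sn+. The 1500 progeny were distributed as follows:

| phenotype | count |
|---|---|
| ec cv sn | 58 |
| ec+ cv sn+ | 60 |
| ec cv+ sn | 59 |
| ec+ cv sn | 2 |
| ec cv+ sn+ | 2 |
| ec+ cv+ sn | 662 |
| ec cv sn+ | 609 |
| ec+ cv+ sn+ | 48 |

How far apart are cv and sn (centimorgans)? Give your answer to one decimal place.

7.3 centimorgans

The two rarest classes, ec+ cv sn and ec cv+ sn+, are the double crossovers. Comparing them with the parentals, only the cv allele has switched, so cv is the middle locus and the order is sn – cv – ec.
Crossovers in the sn–cv interval produce the single-crossover classes ec+ cv+ sn+ and ec cv sn (48 + 58 = 106) plus the double crossovers (4).
RF(sn–cv) = (106 + 4) / 1500 = 110/1500 = 0.0733 → 7.3 centimorgans.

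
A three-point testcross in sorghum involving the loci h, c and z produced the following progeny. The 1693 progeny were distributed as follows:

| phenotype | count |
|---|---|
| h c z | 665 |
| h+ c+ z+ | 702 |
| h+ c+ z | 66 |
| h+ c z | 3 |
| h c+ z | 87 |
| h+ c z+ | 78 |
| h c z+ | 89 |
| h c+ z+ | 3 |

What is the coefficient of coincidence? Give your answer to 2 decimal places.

The two most frequent reciprocal classes, h c z and h+ c+ z+, are the parental types, so the F1 was h c z / h+ c+ z+.
The two rarest classes, h+ c z and h c+ z+, are the double crossovers. Comparing them with the parentals, only the h allele has switched, so h is the middle locus and the order is z – h – c.
z–h: (155 + 6)/1693 = 0.0951; h–c: (165 + 6)/1693 = 0.1010.
Expected DCO frequency = 0.0951 × 0.1010 ≈ 0.00961; observed = 6/1693 ≈ 0.00354.
Coefficient of coincidence = 0.00354/0.00961 ≈ 0.37.

0.37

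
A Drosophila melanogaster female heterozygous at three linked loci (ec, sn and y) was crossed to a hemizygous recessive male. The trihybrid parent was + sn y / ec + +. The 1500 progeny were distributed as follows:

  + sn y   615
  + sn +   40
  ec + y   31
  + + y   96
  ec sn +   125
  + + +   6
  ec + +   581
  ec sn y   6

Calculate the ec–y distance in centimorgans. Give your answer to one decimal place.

The two rarest classes, ec sn y and + + +, are the double crossovers. Comparing them with the parentals, only the ec allele has switched, so ec is the middle locus and the order is y – ec – sn.
Crossovers in the y–ec interval produce the single-crossover classes + sn + and ec + y (40 + 31 = 71) plus the double crossovers (12).
RF(y–ec) = (71 + 12) / 1500 = 83/1500 = 0.0553 → 5.5 centimorgans.

5.5 centimorgans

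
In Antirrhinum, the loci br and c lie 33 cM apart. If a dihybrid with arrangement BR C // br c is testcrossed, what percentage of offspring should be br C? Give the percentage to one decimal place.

16.5%

A map distance of 33 cM corresponds to a recombination frequency of 0.330.
The F1 is BR C / br c, so br C is a recombinant gamete class with expected frequency r/2 = 0.330/2 = 0.1650.
That is 0.1650 = 16.5% of the progeny.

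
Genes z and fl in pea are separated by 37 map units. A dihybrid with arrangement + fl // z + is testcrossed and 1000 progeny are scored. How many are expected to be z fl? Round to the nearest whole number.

185

A map distance of 37 map units corresponds to a recombination frequency of 0.370.
The F1 is + fl / z +, so z fl is a recombinant gamete class with expected frequency r/2 = 0.370/2 = 0.1850.
Expected number = 0.1850 × 1000 = 185.00 ≈ 185.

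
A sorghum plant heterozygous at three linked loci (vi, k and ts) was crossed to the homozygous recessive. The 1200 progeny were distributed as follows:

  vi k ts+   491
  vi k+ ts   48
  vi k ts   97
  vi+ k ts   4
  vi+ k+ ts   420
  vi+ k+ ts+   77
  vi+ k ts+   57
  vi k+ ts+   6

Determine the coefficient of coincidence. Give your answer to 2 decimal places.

0.57

The two most frequent reciprocal classes, vi k ts+ and vi+ k+ ts, are the parental types, so the F1 was vi k ts+ / vi+ k+ ts.
The two rarest classes, vi k+ ts+ and vi+ k ts, are the double crossovers. Comparing them with the parentals, only the k allele has switched, so k is the middle locus and the order is vi – k – ts.
vi–k: (105 + 10)/1200 = 0.0958; k–ts: (174 + 10)/1200 = 0.1533.
Expected DCO frequency = 0.0958 × 0.1533 ≈ 0.01469; observed = 10/1200 ≈ 0.00833.
Coefficient of coincidence = 0.00833/0.01469 ≈ 0.57.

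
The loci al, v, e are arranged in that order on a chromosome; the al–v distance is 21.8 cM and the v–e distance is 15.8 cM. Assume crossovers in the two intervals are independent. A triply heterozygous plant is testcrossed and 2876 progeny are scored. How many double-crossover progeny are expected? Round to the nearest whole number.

Map distances give recombination frequencies of 0.218 and 0.158 for the two intervals.
With no interference, expected double-crossover frequency = 0.218 × 0.158 = 0.03444.
Expected number = 0.03444 × 2876 = 99.06 ≈ 99.

99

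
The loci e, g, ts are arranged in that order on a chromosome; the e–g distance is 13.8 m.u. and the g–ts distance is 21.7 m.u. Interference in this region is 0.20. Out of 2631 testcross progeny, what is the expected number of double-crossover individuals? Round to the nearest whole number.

63

Map distances give recombination frequencies of 0.138 and 0.217 for the two intervals.
With interference 0.20 (so coincidence = 0.80), expected double-crossover frequency = 0.138 × 0.217 × 0.80 = 0.02396.
Expected number = 0.02396 × 2631 = 63.03 ≈ 63.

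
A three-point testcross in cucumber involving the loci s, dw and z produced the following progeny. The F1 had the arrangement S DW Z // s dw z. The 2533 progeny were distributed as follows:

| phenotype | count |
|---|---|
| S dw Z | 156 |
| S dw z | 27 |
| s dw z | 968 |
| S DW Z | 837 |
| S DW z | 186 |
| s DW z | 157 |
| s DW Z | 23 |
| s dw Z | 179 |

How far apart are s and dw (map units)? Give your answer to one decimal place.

14.3 map units

The two rarest classes, s DW Z and S dw z, are the double crossovers. Comparing them with the parentals, only the s allele has switched, so s is the middle locus and the order is z – s – dw.
Crossovers in the s–dw interval produce the single-crossover classes S dw Z and s DW z (156 + 157 = 313) plus the double crossovers (50).
RF(s–dw) = (313 + 50) / 2533 = 363/2533 = 0.1433 → 14.3 map units.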